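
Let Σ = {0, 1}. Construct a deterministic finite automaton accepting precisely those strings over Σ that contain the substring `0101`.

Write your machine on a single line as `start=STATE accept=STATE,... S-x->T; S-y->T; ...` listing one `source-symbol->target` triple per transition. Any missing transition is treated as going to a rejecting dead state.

States S0..S3 record the length of the longest prefix of `0101` that matches the current input suffix. Reaching S4 means `0101` has been seen, and we stay there forever. Accept from S4.
        0   1  
>  S0   S1  S0 
   S1   S1  S2 
   S2   S3  S0 
   S3   S1  S4 
 * S4   S4  S4 
(> = start, * = accepting)

start=S0; accept=S4; S0-0->S1; S0-1->S0; S1-0->S1; S1-1->S2; S2-0->S3; S2-1->S0; S3-0->S1; S3-1->S4; S4-0->S4; S4-1->S4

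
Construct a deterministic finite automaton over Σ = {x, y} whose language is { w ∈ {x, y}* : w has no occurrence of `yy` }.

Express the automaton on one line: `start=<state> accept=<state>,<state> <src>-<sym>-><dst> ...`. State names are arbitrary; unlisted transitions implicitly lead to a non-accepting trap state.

start=q0 accept=q0,q1 q0-x->q0 q0-y->q1 q1-x->q0 q1-y->q2 q2-x->q2 q2-y->q2

Track partial matches of the forbidden pattern `yy`. State q2 is a dead state reached once `yy` has occurred; every other state accepts. q0 means no part of `yy` is currently matched.
With 3 states:
        x   y  
>* q0   q0  q1 
 * q1   q0  q2 
   q2   q2  q2 
(> = start, * = accepting)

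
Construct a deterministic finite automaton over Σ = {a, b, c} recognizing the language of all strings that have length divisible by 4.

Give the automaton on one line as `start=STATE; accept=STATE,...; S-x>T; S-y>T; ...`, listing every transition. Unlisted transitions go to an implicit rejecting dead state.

start=q0; accept=q0; q0-a>q1; q0-b>q1; q0-c>q1; q1-a>q2; q1-b>q2; q1-c>q2; q2-a>q3; q2-b>q3; q2-c>q3; q3-a>q0; q3-b>q0; q3-c>q0

Count input length modulo 4: every symbol advances one step around the cycle q0 → q1 → q2 → q3 → q0. Accept at q0.
        a   b   c  
>* q0   q1  q1  q1 
   q1   q2  q2  q2 
   q2   q3  q3  q3 
   q3   q0  q0  q0 
(> = start, * = accepting)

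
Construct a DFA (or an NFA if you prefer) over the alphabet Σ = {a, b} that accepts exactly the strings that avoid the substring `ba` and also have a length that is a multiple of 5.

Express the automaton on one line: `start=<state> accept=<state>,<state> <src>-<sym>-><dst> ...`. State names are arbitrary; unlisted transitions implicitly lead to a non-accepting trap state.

start=s0 accept=s0,s12 s0-a->s1 s0-b->s2 s1-a->s3 s1-b->s4 s2-a->s5 s2-b->s4 s3-a->s6 s3-b->s7 s4-a->s8 s4-b->s7 s5-a->s8 s5-b->s8 s6-a->s9 s6-b->s10 s7-a->s11 s7-b->s10 s8-a->s11 s8-b->s11 s9-a->s0 s9-b->s12 s10-a->s13 s10-b->s12 s11-a->s13 s11-b->s13 s12-a->s14 s12-b->s2 s13-a->s14 s13-b->s14 s14-a->s5 s14-b->s5

Run two small machines in parallel and take their product. The first has 3 states tracking partial matches of the forbidden pattern `ba`; the second has 5 states tracking the input length modulo 5. A product state is a pair (one from each), accepting exactly when both do.
With 15 states:
          a    b  
>* s0     s1   s2 
   s1     s3   s4 
   s2     s5   s4 
   s3     s6   s7 
   s4     s8   s7 
   s5     s8   s8 
   s6     s9  s10 
   s7    s11  s10 
   s8    s11  s11 
   s9     s0  s12 
   s10   s13  s12 
   s11   s13  s13 
 * s12   s14   s2 
   s13   s14  s14 
   s14    s5   s5 
(> = start, * = accepting)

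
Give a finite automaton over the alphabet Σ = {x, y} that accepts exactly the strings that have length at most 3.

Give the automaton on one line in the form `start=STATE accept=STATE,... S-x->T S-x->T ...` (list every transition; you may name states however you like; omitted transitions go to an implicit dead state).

We only need to distinguish lengths 0, 1, …, 3, and '>3'. Chain A → B → C → D → E on every symbol, with E looping. Accepting states: {A, B, C, D}.
5 states suffice.
       x  y 
>* A   B  B 
 * B   C  C 
 * C   D  D 
 * D   E  E 
   E   E  E 
(> = start, * = accepting)

start=A accept=A,B,C,D A-x->B A-y->B B-x->C B-y->C C-x->D C-y->D D-x->E D-y->E E-x->E E-y->E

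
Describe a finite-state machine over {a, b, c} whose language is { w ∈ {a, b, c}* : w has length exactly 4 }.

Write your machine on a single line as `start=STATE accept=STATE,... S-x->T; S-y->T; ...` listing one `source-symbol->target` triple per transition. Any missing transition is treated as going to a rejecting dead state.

We only need to distinguish lengths 0, 1, …, 4, and '>4'. Chain q0 → q1 → q2 → q3 → q4 → q5 on every symbol, with q5 looping. Accepting states: {q4}.
6 states suffice.
        a   b   c  
>  q0   q1  q1  q1 
   q1   q2  q2  q2 
   q2   q3  q3  q3 
   q3   q4  q4  q4 
 * q4   q5  q5  q5 
   q5   q5  q5  q5 
(> = start, * = accepting)

start=q0; accept=q4; q0-a->q1; q0-b->q1; q0-c->q1; q1-a->q2; q1-b->q2; q1-c->q2; q2-a->q3; q2-b->q3; q2-c->q3; q3-a->q4; q3-b->q4; q3-c->q4; q4-a->q5; q4-b->q5; q4-c->q5; q5-a->q5; q5-b->q5; q5-c->q5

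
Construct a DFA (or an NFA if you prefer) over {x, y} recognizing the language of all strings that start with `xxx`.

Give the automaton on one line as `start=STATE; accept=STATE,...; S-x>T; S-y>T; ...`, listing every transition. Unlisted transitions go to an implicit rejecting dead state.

start=q0; accept=q3; q0-x>q1; q0-y>q4; q1-x>q2; q1-y>q4; q2-x>q3; q2-y>q4; q3-x>q3; q3-y>q3; q4-x>q4; q4-y>q4

Check the first 3 symbols one by one: q0 through q2 record how many have matched `xxx` so far; any wrong symbol goes to the dead state q4. After all 3 match we enter the accepting sink q3.
With 5 states:
        x   y  
>  q0   q1  q4 
   q1   q2  q4 
   q2   q3  q4 
 * q3   q3  q3 
   q4   q4  q4 
(> = start, * = accepting)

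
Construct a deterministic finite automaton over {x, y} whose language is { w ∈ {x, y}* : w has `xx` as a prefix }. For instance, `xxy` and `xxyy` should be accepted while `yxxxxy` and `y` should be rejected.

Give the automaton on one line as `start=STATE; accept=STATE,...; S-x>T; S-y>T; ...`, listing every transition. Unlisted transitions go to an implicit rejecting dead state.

start=S0; accept=S2; S0-x>S1; S0-y>S3; S1-x>S2; S1-y>S3; S2-x>S2; S2-y>S2; S3-x>S3; S3-y>S3

Walk along `xx` while the input agrees: from S0 take `x` to S1, and so on. Any deviation drops to the rejecting sink S3. Once S2 is reached the prefix is confirmed and every continuation is accepted.
        x   y  
>  S0   S1  S3 
   S1   S2  S3 
 * S2   S2  S2 
   S3   S3  S3 
(> = start, * = accepting)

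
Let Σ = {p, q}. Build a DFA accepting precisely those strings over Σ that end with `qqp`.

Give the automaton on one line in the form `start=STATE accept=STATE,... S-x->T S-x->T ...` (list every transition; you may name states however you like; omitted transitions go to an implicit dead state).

start=A accept=D A-p->A A-q->B B-p->A B-q->C C-p->D C-q->C D-p->A D-q->B

Remember how much of `qqp` the current input suffix matches. State A means no match yet; B means the last symbol is `q`; C means the last 2 symbols are `qq`; D means the last 3 symbols are `qqp`. Only D accepts. On a mismatch, fall back to the longest proper suffix that is still a prefix of `qqp`.
       p  q 
>  A   A  B 
   B   A  C 
   C   D  C 
 * D   A  B 
(> = start, * = accepting)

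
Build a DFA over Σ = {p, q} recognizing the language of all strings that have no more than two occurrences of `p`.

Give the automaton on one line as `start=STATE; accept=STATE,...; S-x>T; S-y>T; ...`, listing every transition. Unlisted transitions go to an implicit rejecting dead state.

start=S0; accept=S0,S1,S2; S0-p>S1; S0-q>S0; S1-p>S2; S1-q>S1; S2-p>S3; S2-q>S2; S3-p>S3; S3-q>S3

Only the number of `p`s matters, and only up to 3. Make a chain S0 → S1 → S2 → S3 advanced by each `p` (with S3 absorbing); every other symbol self-loops. The accepting set is {S0, S1, S2}.
4 states suffice.
        p   q  
>* S0   S1  S0 
 * S1   S2  S1 
 * S2   S3  S2 
   S3   S3  S3 
(> = start, * = accepting)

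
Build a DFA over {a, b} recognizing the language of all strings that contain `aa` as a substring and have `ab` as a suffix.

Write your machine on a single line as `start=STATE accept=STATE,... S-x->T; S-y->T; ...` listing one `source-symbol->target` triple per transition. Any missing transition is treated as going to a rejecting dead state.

Build one automaton per condition and run them in lockstep. One (3 states) tracks whether and how much of `aa` has been seen; the other (3 states) tracks how much of the suffix `ab` has currently been matched. Each combined state is a pair, one component from each; accept when both components accept. After merging equivalent states the machine shrinks.
        a   b  
>  q0   q1  q0 
   q1   q2  q0 
   q2   q2  q3 
 * q3   q2  q4 
   q4   q2  q4 
(> = start, * = accepting)

start=q0; accept=q3; q0-a->q1; q0-b->q0; q1-a->q2; q1-b->q0; q2-a->q2; q2-b->q3; q3-a->q2; q3-b->q4; q4-a->q2; q4-b->q4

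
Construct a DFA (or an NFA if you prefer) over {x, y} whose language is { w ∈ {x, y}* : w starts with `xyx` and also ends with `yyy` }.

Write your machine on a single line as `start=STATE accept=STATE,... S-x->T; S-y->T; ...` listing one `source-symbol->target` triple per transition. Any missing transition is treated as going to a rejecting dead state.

start=q0; accept=q7; q0-x->q1; q0-y->q2; q1-x->q2; q1-y->q3; q2-x->q2; q2-y->q2; q3-x->q4; q3-y->q2; q4-x->q4; q4-y->q5; q5-x->q4; q5-y->q6; q6-x->q4; q6-y->q7; q7-x->q4; q7-y->q7

Handle the two conditions separately and then intersect. One (5 states) tracks whether the input so far still matches the prefix `xyx`; the other (4 states) tracks how much of the suffix `yyy` has currently been matched. Each combined state is a pair, one component from each; accept when both components accept. Minimizing collapses redundant product states.
An 8-state machine:
        x   y  
>  q0   q1  q2 
   q1   q2  q3 
   q2   q2  q2 
   q3   q4  q2 
   q4   q4  q5 
   q5   q4  q6 
   q6   q4  q7 
 * q7   q4  q7 
(> = start, * = accepting)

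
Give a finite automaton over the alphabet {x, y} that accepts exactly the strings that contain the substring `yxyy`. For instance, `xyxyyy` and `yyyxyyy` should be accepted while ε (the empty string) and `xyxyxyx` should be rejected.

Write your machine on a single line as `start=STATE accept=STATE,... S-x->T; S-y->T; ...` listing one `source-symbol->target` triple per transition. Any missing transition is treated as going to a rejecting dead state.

States q0..q3 record the length of the longest prefix of `yxyy` that matches the current input suffix. Reaching q4 means `yxyy` has been seen, and we stay there forever. Accept from q4.
        x   y  
>  q0   q0  q1 
   q1   q2  q1 
   q2   q0  q3 
   q3   q2  q4 
 * q4   q4  q4 
(> = start, * = accepting)

start=q0; accept=q4; q0-x->q0; q0-y->q1; q1-x->q2; q1-y->q1; q2-x->q0; q2-y->q3; q3-x->q2; q3-y->q4; q4-x->q4; q4-y->q4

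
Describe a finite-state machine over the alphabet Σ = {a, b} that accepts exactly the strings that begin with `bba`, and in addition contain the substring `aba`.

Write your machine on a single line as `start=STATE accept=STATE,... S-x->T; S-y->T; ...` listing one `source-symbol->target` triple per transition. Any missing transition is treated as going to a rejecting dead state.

start=q0; accept=q9; q0-a->q1; q0-b->q2; q1-a->q1; q1-b->q3; q2-a->q1; q2-b->q4; q3-a->q5; q3-b->q6; q4-a->q7; q4-b->q6; q5-a->q5; q5-b->q5; q6-a->q1; q6-b->q6; q7-a->q7; q7-b->q8; q8-a->q9; q8-b->q10; q9-a->q9; q9-b->q9; q10-a->q7; q10-b->q10

Handle the two conditions separately and then intersect. The first has 5 states tracking whether the input so far still matches the prefix `bba`; the second has 4 states tracking whether and how much of `aba` has been seen. A product state is a pair (one from each), accepting exactly when both do.
          a    b  
>  q0     q1   q2 
   q1     q1   q3 
   q2     q1   q4 
   q3     q5   q6 
   q4     q7   q6 
   q5     q5   q5 
   q6     q1   q6 
   q7     q7   q8 
   q8     q9  q10 
 * q9     q9   q9 
   q10    q7  q10 
(> = start, * = accepting)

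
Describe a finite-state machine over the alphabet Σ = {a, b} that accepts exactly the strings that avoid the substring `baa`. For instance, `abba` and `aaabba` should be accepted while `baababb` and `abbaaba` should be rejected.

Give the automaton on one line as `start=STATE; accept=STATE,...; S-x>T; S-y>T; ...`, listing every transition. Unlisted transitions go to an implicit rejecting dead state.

Track partial matches of the forbidden pattern `baa`. State S3 is a dead state reached once `baa` has occurred; every other state accepts. S0 means no part of `baa` is currently matched.
With 4 states:
        a   b  
>* S0   S0  S1 
 * S1   S2  S1 
 * S2   S3  S1 
   S3   S3  S3 
(> = start, * = accepting)

start=S0; accept=S0,S1,S2; S0-a>S0; S0-b>S1; S1-a>S2; S1-b>S1; S2-a>S3; S2-b>S1; S3-a>S3; S3-b>S3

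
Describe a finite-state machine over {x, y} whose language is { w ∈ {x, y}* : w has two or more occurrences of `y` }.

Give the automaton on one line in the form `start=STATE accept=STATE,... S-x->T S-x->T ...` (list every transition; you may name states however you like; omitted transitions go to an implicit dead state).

start=A accept=C,D A-x->A A-y->B B-x->B B-y->C C-x->C C-y->D D-x->D D-y->D

Only the number of `y`s matters, and only up to 3. Make a chain A → B → C → D advanced by each `y` (with D absorbing); every other symbol self-loops. The accepting set is {C, D}.
With 4 states:
       x  y 
>  A   A  B 
   B   B  C 
 * C   C  D 
 * D   D  D 
(> = start, * = accepting)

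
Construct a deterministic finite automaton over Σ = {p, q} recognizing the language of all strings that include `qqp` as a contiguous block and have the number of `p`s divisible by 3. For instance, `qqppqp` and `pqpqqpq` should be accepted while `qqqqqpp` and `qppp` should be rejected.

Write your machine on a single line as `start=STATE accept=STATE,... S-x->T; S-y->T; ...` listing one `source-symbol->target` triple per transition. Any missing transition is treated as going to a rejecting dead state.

start=s0; accept=s11; s0-p->s1; s0-q->s2; s1-p->s3; s1-q->s4; s2-p->s1; s2-q->s5; s3-p->s0; s3-q->s6; s4-p->s3; s4-q->s7; s5-p->s8; s5-q->s5; s6-p->s0; s6-q->s9; s7-p->s10; s7-q->s7; s8-p->s10; s8-q->s8; s9-p->s11; s9-q->s9; s10-p->s11; s10-q->s10; s11-p->s8; s11-q->s11

Handle the two conditions separately and then intersect. The first has 4 states tracking whether and how much of `qqp` has been seen; the second has 3 states tracking the count of `p`s modulo 3. A product state is a pair (one from each), accepting exactly when both do.
          p    q  
>  s0     s1   s2 
   s1     s3   s4 
   s2     s1   s5 
   s3     s0   s6 
   s4     s3   s7 
   s5     s8   s5 
   s6     s0   s9 
   s7    s10   s7 
   s8    s10   s8 
   s9    s11   s9 
   s10   s11  s10 
 * s11    s8  s11 
(> = start, * = accepting)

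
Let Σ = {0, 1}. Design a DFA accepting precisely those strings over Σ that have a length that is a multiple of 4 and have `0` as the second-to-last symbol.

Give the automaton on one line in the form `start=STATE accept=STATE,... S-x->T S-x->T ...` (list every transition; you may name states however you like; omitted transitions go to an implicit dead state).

start=q0 accept=q11,q12 q0-0->q1 q0-1->q2 q1-0->q3 q1-1->q4 q2-0->q5 q2-1->q6 q3-0->q7 q3-1->q8 q4-0->q9 q4-1->q10 q5-0->q7 q5-1->q8 q6-0->q9 q6-1->q10 q7-0->q11 q7-1->q12 q8-0->q13 q8-1->q14 q9-0->q11 q9-1->q12 q10-0->q13 q10-1->q14 q11-0->q15 q11-1->q16 q12-0->q17 q12-1->q18 q13-0->q15 q13-1->q16 q14-0->q17 q14-1->q18 q15-0->q3 q15-1->q4 q16-0->q5 q16-1->q6 q17-0->q3 q17-1->q4 q18-0->q5 q18-1->q6

Build one automaton per condition and run them in lockstep. One (4 states) tracks the input length modulo 4; the other (7 states) tracks the last 2 symbols read. Each combined state is a pair, one component from each; accept when both components accept.
19 states suffice.
          0    1  
>  q0     q1   q2 
   q1     q3   q4 
   q2     q5   q6 
   q3     q7   q8 
   q4     q9  q10 
   q5     q7   q8 
   q6     q9  q10 
   q7    q11  q12 
   q8    q13  q14 
   q9    q11  q12 
   q10   q13  q14 
 * q11   q15  q16 
 * q12   q17  q18 
   q13   q15  q16 
   q14   q17  q18 
   q15    q3   q4 
   q16    q5   q6 
   q17    q3   q4 
   q18    q5   q6 
(> = start, * = accepting)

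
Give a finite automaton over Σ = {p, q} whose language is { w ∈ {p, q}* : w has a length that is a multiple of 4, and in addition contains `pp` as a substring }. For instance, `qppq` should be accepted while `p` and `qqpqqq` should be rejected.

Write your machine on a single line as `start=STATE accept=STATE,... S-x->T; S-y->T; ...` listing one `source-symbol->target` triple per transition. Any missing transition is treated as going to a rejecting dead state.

Handle the two conditions separately and then intersect. One (4 states) tracks the input length modulo 4; the other (3 states) tracks whether and how much of `pp` has been seen. Each combined state is a pair, one component from each; accept when both components accept.
          p    q  
>  S0     S1   S2 
   S1     S3   S4 
   S2     S5   S4 
   S3     S6   S6 
   S4     S7   S8 
   S5     S6   S8 
   S6     S9   S9 
   S7     S9   S0 
   S8    S10   S0 
 * S9    S11  S11 
   S10   S11   S2 
   S11    S3   S3 
(> = start, * = accepting)

start=S0; accept=S9; S0-p->S1; S0-q->S2; S1-p->S3; S1-q->S4; S2-p->S5; S2-q->S4; S3-p->S6; S3-q->S6; S4-p->S7; S4-q->S8; S5-p->S6; S5-q->S8; S6-p->S9; S6-q->S9; S7-p->S9; S7-q->S0; S8-p->S10; S8-q->S0; S9-p->S11; S9-q->S11; S10-p->S11; S10-q->S2; S11-p->S3; S11-q->S3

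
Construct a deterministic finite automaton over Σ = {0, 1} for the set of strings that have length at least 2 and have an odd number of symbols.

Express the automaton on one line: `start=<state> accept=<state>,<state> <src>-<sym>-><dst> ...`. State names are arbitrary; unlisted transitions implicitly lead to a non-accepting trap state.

Run two small machines in parallel and take their product. The first has 4 states tracking the input length, saturating at 3; the second has 2 states tracking the input length modulo 2. A product state is a pair (one from each), accepting exactly when both do. Equivalent product states are then merged.
A 4-state machine:
        0   1  
>  q0   q1  q1 
   q1   q2  q2 
   q2   q3  q3 
 * q3   q2  q2 
(> = start, * = accepting)

start=q0 accept=q3 q0-0->q1 q0-1->q1 q1-0->q2 q1-1->q2 q2-0->q3 q2-1->q3 q3-0->q2 q3-1->q2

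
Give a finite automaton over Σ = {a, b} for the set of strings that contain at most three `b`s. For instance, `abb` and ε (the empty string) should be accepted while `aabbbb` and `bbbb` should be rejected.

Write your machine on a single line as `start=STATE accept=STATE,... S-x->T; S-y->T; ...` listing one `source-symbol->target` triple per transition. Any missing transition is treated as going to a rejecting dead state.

start=S0; accept=S0,S1,S2,S3; S0-a->S0; S0-b->S1; S1-a->S1; S1-b->S2; S2-a->S2; S2-b->S3; S3-a->S3; S3-b->S4; S4-a->S4; S4-b->S4

Count `b`s, saturating at 4: states S0 through S3 mean 0 through 3 `b`s seen; S4 means more than 3. Each `b` increments (capped at S4); other symbols loop. Accept from {S0, S1, S2, S3}.
With 5 states:
        a   b  
>* S0   S0  S1 
 * S1   S1  S2 
 * S2   S2  S3 
 * S3   S3  S4 
   S4   S4  S4 
(> = start, * = accepting)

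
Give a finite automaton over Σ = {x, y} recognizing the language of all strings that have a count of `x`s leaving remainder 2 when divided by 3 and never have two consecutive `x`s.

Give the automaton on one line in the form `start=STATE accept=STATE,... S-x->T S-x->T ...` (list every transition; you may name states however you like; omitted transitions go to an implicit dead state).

start=q0 accept=q5,q7 q0-x->q1 q0-y->q0 q1-x->q2 q1-y->q3 q2-x->q4 q2-y->q2 q3-x->q5 q3-y->q3 q4-x->q6 q4-y->q4 q5-x->q4 q5-y->q7 q6-x->q2 q6-y->q6 q7-x->q8 q7-y->q7 q8-x->q6 q8-y->q0

Build one automaton per condition and run them in lockstep. The first has 3 states tracking the count of `x`s modulo 3; the second has 3 states tracking partial matches of the forbidden pattern `xx`. A product state is a pair (one from each), accepting exactly when both do.
A 9-state machine:
        x   y  
>  q0   q1  q0 
   q1   q2  q3 
   q2   q4  q2 
   q3   q5  q3 
   q4   q6  q4 
 * q5   q4  q7 
   q6   q2  q6 
 * q7   q8  q7 
   q8   q6  q0 
(> = start, * = accepting)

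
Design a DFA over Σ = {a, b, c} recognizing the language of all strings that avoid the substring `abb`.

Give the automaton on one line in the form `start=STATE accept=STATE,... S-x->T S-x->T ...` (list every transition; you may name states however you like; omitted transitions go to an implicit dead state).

Track partial matches of the forbidden pattern `abb`. State S3 is a dead state reached once `abb` has occurred; every other state accepts. S0 means no part of `abb` is currently matched.
With 4 states:
        a   b   c  
>* S0   S1  S0  S0 
 * S1   S1  S2  S0 
 * S2   S1  S3  S0 
   S3   S3  S3  S3 
(> = start, * = accepting)

start=S0 accept=S0,S1,S2 S0-a->S1 S0-b->S0 S0-c->S0 S1-a->S1 S1-b->S2 S1-c->S0 S2-a->S1 S2-b->S3 S2-c->S0 S3-a->S3 S3-b->S3 S3-c->S3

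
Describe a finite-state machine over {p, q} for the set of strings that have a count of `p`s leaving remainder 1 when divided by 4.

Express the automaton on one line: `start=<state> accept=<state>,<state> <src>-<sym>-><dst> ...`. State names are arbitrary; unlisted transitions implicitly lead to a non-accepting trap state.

Keep the running count of `p`s modulo 4: each `p` advances along the cycle s0 → s1 → s2 → s3 → s0 while other symbols loop. Accept at s1.
With 4 states:
        p   q  
>  s0   s1  s0 
 * s1   s2  s1 
   s2   s3  s2 
   s3   s0  s3 
(> = start, * = accepting)

start=s0 accept=s1 s0-p->s1 s0-q->s0 s1-p->s2 s1-q->s1 s2-p->s3 s2-q->s2 s3-p->s0 s3-q->s3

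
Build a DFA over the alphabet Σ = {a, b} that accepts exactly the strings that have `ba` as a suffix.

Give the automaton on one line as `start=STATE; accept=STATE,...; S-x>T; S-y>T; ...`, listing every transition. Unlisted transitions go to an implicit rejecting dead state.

Let each state record the length of the longest suffix of the input read so far that is also a prefix of `ba`. s1 means the last symbol is `b`; s2 means the last 2 symbols are `ba`. Accept only at s2, where the string currently ends in `ba`.
With 3 states:
        a   b  
>  s0   s0  s1 
   s1   s2  s1 
 * s2   s0  s1 
(> = start, * = accepting)

start=s0; accept=s2; s0-a>s0; s0-b>s1; s1-a>s2; s1-b>s1; s2-a>s0; s2-b>s1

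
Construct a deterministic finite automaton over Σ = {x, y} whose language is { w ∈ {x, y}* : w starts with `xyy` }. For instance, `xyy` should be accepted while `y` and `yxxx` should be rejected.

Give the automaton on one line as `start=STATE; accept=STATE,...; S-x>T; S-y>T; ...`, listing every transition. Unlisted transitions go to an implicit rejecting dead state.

start=q0; accept=q3; q0-x>q1; q0-y>q4; q1-x>q4; q1-y>q2; q2-x>q4; q2-y>q3; q3-x>q3; q3-y>q3; q4-x>q4; q4-y>q4

Walk along `xyy` while the input agrees: from q0 take `x` to q1, and so on. Any deviation drops to the rejecting sink q4. Once q3 is reached the prefix is confirmed and every continuation is accepted.
        x   y  
>  q0   q1  q4 
   q1   q4  q2 
   q2   q4  q3 
 * q3   q3  q3 
   q4   q4  q4 
(> = start, * = accepting)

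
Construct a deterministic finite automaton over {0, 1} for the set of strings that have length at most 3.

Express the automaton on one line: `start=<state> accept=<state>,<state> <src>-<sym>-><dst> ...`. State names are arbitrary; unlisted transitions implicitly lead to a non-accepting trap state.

start=q0 accept=q0,q1,q2,q3 q0-0->q1 q0-1->q1 q1-0->q2 q1-1->q2 q2-0->q3 q2-1->q3 q3-0->q4 q3-1->q4 q4-0->q4 q4-1->q4

Count input length up to 4: every symbol moves from q0 toward q4, which means 'more than 3' and absorbs. Accept from {q0, q1, q2, q3}.
With 5 states:
        0   1  
>* q0   q1  q1 
 * q1   q2  q2 
 * q2   q3  q3 
 * q3   q4  q4 
   q4   q4  q4 
(> = start, * = accepting)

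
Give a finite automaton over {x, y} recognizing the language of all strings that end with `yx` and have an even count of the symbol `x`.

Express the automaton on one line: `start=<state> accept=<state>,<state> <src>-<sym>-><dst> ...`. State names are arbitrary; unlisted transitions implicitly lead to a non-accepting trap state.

Run two small machines in parallel and take their product. The first has 3 states tracking how much of the suffix `yx` has currently been matched; the second has 2 states tracking the count of `x`s modulo 2. A product state is a pair (one from each), accepting exactly when both do. Equivalent product states are then merged.
A 4-state machine:
        x   y  
>  q0   q1  q0 
   q1   q0  q2 
   q2   q3  q2 
 * q3   q1  q0 
(> = start, * = accepting)

start=q0 accept=q3 q0-x->q1 q0-y->q0 q1-x->q0 q1-y->q2 q2-x->q3 q2-y->q2 q3-x->q1 q3-y->q0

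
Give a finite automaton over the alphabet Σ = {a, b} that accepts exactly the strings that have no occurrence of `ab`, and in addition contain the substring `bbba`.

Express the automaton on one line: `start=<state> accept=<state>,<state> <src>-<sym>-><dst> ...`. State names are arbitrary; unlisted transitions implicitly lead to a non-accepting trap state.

start=s0 accept=s9 s0-a->s1 s0-b->s2 s1-a->s1 s1-b->s3 s2-a->s1 s2-b->s4 s3-a->s5 s3-b->s6 s4-a->s1 s4-b->s7 s5-a->s5 s5-b->s3 s6-a->s5 s6-b->s8 s7-a->s9 s7-b->s7 s8-a->s10 s8-b->s8 s9-a->s9 s9-b->s10 s10-a->s10 s10-b->s10

Run two small machines in parallel and take their product. The first has 3 states tracking partial matches of the forbidden pattern `ab`; the second has 5 states tracking whether and how much of `bbba` has been seen. A product state is a pair (one from each), accepting exactly when both do.
With 11 states:
          a    b  
>  s0     s1   s2 
   s1     s1   s3 
   s2     s1   s4 
   s3     s5   s6 
   s4     s1   s7 
   s5     s5   s3 
   s6     s5   s8 
   s7     s9   s7 
   s8    s10   s8 
 * s9     s9  s10 
   s10   s10  s10 
(> = start, * = accepting)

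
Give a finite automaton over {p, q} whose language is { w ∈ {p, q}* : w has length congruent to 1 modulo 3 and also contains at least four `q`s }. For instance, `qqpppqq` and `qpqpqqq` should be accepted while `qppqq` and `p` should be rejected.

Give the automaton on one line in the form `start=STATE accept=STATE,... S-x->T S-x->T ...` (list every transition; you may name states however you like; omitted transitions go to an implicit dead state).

Build one automaton per condition and run them in lockstep. The first has 3 states tracking the input length modulo 3; the second has 6 states tracking the count of `q`s, saturating at 5. A product state is a pair (one from each), accepting exactly when both do. Minimizing collapses redundant product states.
          p    q  
>  S0     S1   S2 
   S1     S3   S4 
   S2     S4   S5 
   S3     S0   S6 
   S4     S6   S7 
   S5     S7   S8 
   S6     S2   S9 
   S7     S9  S10 
   S8    S10  S11 
   S9     S5  S12 
   S10   S12  S13 
 * S11   S13  S13 
   S12    S8  S14 
   S13   S14  S14 
   S14   S11  S11 
(> = start, * = accepting)

start=S0 accept=S11 S0-p->S1 S0-q->S2 S1-p->S3 S1-q->S4 S2-p->S4 S2-q->S5 S3-p->S0 S3-q->S6 S4-p->S6 S4-q->S7 S5-p->S7 S5-q->S8 S6-p->S2 S6-q->S9 S7-p->S9 S7-q->S10 S8-p->S10 S8-q->S11 S9-p->S5 S9-q->S12 S10-p->S12 S10-q->S13 S11-p->S13 S11-q->S13 S12-p->S8 S12-q->S14 S13-p->S14 S13-q->S14 S14-p->S11 S14-q->S11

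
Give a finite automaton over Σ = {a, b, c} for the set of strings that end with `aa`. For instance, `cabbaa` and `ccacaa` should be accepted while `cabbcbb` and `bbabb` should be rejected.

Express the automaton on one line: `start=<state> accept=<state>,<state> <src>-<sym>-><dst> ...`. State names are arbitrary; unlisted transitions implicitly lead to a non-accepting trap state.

Remember how much of `aa` the current input suffix matches. State q0 means no match yet; q1 means the last symbol is `a`; q2 means the last 2 symbols are `aa`. Only q2 accepts. On a mismatch, fall back to the longest proper suffix that is still a prefix of `aa`.
With 3 states:
        a   b   c  
>  q0   q1  q0  q0 
   q1   q2  q0  q0 
 * q2   q2  q0  q0 
(> = start, * = accepting)

start=q0 accept=q2 q0-a->q1 q0-b->q0 q0-c->q0 q1-a->q2 q1-b->q0 q1-c->q0 q2-a->q2 q2-b->q0 q2-c->q0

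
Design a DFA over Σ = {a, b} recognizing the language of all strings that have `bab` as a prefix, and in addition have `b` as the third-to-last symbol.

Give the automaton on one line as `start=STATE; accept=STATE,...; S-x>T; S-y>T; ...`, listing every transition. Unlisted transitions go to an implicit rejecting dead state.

start=s0; accept=s4,s7,s8,s9; s0-a>s1; s0-b>s2; s1-a>s1; s1-b>s1; s2-a>s3; s2-b>s1; s3-a>s1; s3-b>s4; s4-a>s5; s4-b>s6; s5-a>s7; s5-b>s4; s6-a>s8; s6-b>s9; s7-a>s10; s7-b>s11; s8-a>s7; s8-b>s4; s9-a>s8; s9-b>s9; s10-a>s10; s10-b>s11; s11-a>s5; s11-b>s6

Handle the two conditions separately and then intersect. The first has 5 states tracking whether the input so far still matches the prefix `bab`; the second has 15 states tracking the last 3 symbols read. A product state is a pair (one from each), accepting exactly when both do. Minimizing collapses redundant product states.
A 12-state machine:
          a    b  
>  s0     s1   s2 
   s1     s1   s1 
   s2     s3   s1 
   s3     s1   s4 
 * s4     s5   s6 
   s5     s7   s4 
   s6     s8   s9 
 * s7    s10  s11 
 * s8     s7   s4 
 * s9     s8   s9 
   s10   s10  s11 
   s11    s5   s6 
(> = start, * = accepting)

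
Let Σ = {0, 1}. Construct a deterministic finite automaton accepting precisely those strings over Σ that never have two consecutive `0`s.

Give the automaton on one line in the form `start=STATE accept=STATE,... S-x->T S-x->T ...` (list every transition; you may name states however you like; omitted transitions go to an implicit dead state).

start=q0 accept=q0,q1 q0-0->q1 q0-1->q0 q1-0->q2 q1-1->q0 q2-0->q2 q2-1->q2

This is the complement of 'contains `00`'. Use the same substring-matching states — q0 through q2 holding how much of `00` has just been matched — but flip the accepting set: everything except the trap q2 accepts.
A 3-state machine:
        0   1  
>* q0   q1  q0 
 * q1   q2  q0 
   q2   q2  q2 
(> = start, * = accepting)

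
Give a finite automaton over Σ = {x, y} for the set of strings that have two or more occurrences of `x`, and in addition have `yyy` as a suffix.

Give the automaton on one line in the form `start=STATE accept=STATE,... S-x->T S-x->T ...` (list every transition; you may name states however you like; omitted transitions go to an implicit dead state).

start=s0 accept=s5 s0-x->s1 s0-y->s0 s1-x->s2 s1-y->s1 s2-x->s2 s2-y->s3 s3-x->s2 s3-y->s4 s4-x->s2 s4-y->s5 s5-x->s2 s5-y->s5

Build one automaton per condition and run them in lockstep. The first has 4 states tracking the count of `x`s, saturating at 3; the second has 4 states tracking how much of the suffix `yyy` has currently been matched. A product state is a pair (one from each), accepting exactly when both do. Minimizing collapses redundant product states.
6 states suffice.
        x   y  
>  s0   s1  s0 
   s1   s2  s1 
   s2   s2  s3 
   s3   s2  s4 
   s4   s2  s5 
 * s5   s2  s5 
(> = start, * = accepting)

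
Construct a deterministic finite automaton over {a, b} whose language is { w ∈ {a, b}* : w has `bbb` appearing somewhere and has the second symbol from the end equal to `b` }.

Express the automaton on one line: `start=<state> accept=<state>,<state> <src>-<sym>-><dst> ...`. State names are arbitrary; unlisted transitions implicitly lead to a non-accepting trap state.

Build one automaton per condition and run them in lockstep. One (4 states) tracks whether and how much of `bbb` has been seen; the other (7 states) tracks the last 2 symbols read. Each combined state is a pair, one component from each; accept when both components accept. Minimizing collapses redundant product states.
A 7-state machine:
        a   b  
>  s0   s0  s1 
   s1   s0  s2 
   s2   s0  s3 
 * s3   s4  s3 
 * s4   s5  s6 
   s5   s5  s6 
   s6   s4  s3 
(> = start, * = accepting)

start=s0 accept=s3,s4 s0-a->s0 s0-b->s1 s1-a->s0 s1-b->s2 s2-a->s0 s2-b->s3 s3-a->s4 s3-b->s3 s4-a->s5 s4-b->s6 s5-a->s5 s5-b->s6 s6-a->s4 s6-b->s3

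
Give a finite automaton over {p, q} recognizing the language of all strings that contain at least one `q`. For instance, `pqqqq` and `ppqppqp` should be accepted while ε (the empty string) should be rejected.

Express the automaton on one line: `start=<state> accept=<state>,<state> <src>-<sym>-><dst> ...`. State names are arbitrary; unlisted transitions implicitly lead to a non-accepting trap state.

start=s0 accept=s1,s2 s0-p->s0 s0-q->s1 s1-p->s1 s1-q->s2 s2-p->s2 s2-q->s2

Only the number of `q`s matters, and only up to 2. Make a chain s0 → s1 → s2 advanced by each `q` (with s2 absorbing); every other symbol self-loops. The accepting set is {s1, s2}.
3 states suffice.
        p   q  
>  s0   s0  s1 
 * s1   s1  s2 
 * s2   s2  s2 
(> = start, * = accepting)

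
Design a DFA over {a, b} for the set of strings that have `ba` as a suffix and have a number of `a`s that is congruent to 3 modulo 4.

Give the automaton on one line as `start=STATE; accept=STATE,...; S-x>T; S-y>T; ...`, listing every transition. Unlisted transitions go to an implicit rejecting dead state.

Handle the two conditions separately and then intersect. The first has 3 states tracking how much of the suffix `ba` has currently been matched; the second has 4 states tracking the count of `a`s modulo 4. A product state is a pair (one from each), accepting exactly when both do. Equivalent product states are then merged.
        a   b  
>  s0   s1  s0 
   s1   s2  s1 
   s2   s3  s4 
   s3   s0  s3 
   s4   s5  s4 
 * s5   s0  s3 
(> = start, * = accepting)

start=s0; accept=s5; s0-a>s1; s0-b>s0; s1-a>s2; s1-b>s1; s2-a>s3; s2-b>s4; s3-a>s0; s3-b>s3; s4-a>s5; s4-b>s4; s5-a>s0; s5-b>s3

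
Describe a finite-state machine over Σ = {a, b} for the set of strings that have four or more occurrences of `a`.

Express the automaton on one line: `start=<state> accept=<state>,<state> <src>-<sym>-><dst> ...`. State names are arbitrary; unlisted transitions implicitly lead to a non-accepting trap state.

start=q0 accept=q4,q5 q0-a->q1 q0-b->q0 q1-a->q2 q1-b->q1 q2-a->q3 q2-b->q2 q3-a->q4 q3-b->q3 q4-a->q5 q4-b->q4 q5-a->q5 q5-b->q5

Count `a`s, saturating at 5: states q0 through q4 mean 0 through 4 `a`s seen; q5 means more than 4. Each `a` increments (capped at q5); other symbols loop. Accept from {q4, q5}.
A 6-state machine:
        a   b  
>  q0   q1  q0 
   q1   q2  q1 
   q2   q3  q2 
   q3   q4  q3 
 * q4   q5  q4 
 * q5   q5  q5 
(> = start, * = accepting)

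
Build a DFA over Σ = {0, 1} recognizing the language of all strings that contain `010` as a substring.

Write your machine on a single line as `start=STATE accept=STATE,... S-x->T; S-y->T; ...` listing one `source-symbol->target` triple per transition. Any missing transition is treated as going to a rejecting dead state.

start=A; accept=D; A-0->B; A-1->A; B-0->B; B-1->C; C-0->D; C-1->A; D-0->D; D-1->D

States A..C record the length of the longest prefix of `010` that matches the current input suffix. Reaching D means `010` has been seen, and we stay there forever. Accept from D.
4 states suffice.
       0  1 
>  A   B  A 
   B   B  C 
   C   D  A 
 * D   D  D 
(> = start, * = accepting)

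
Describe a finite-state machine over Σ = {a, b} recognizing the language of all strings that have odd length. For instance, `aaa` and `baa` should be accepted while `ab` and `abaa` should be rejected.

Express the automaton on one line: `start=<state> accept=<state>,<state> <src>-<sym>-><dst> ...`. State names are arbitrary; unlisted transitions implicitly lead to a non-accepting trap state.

Only the length mod 2 matters, so use a 2-cycle: from any state, every input symbol moves to the next state, wrapping S1 back to S0. Mark S1 accepting.
A 2-state machine:
        a   b  
>  S0   S1  S1 
 * S1   S0  S0 
(> = start, * = accepting)

start=S0 accept=S1 S0-a->S1 S0-b->S1 S1-a->S0 S1-b->S0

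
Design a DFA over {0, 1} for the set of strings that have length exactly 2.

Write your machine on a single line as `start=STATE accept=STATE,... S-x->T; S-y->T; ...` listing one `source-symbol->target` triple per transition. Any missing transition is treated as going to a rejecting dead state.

start=S0; accept=S2; S0-0->S1; S0-1->S1; S1-0->S2; S1-1->S2; S2-0->S3; S2-1->S3; S3-0->S3; S3-1->S3

We only need to distinguish lengths 0, 1, …, 2, and '>2'. Chain S0 → S1 → S2 → S3 on every symbol, with S3 looping. Accepting states: {S2}.
A 4-state machine:
        0   1  
>  S0   S1  S1 
   S1   S2  S2 
 * S2   S3  S3 
   S3   S3  S3 
(> = start, * = accepting)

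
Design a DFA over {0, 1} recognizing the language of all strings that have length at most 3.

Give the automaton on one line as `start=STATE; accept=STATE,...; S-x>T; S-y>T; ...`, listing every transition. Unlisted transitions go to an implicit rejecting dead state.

start=A; accept=A,B,C,D; A-0>B; A-1>B; B-0>C; B-1>C; C-0>D; C-1>D; D-0>E; D-1>E; E-0>E; E-1>E

We only need to distinguish lengths 0, 1, …, 3, and '>3'. Chain A → B → C → D → E on every symbol, with E looping. Accepting states: {A, B, C, D}.
       0  1 
>* A   B  B 
 * B   C  C 
 * C   D  D 
 * D   E  E 
   E   E  E 
(> = start, * = accepting)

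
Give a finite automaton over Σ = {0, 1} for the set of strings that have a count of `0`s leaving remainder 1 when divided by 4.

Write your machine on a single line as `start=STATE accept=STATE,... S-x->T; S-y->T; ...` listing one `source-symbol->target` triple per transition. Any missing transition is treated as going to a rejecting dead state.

start=q0; accept=q1; q0-0->q1; q0-1->q0; q1-0->q2; q1-1->q1; q2-0->q3; q2-1->q2; q3-0->q0; q3-1->q3

Keep the running count of `0`s modulo 4: each `0` advances along the cycle q0 → q1 → q2 → q3 → q0 while other symbols loop. Accept at q1.
With 4 states:
        0   1  
>  q0   q1  q0 
 * q1   q2  q1 
   q2   q3  q2 
   q3   q0  q3 
(> = start, * = accepting)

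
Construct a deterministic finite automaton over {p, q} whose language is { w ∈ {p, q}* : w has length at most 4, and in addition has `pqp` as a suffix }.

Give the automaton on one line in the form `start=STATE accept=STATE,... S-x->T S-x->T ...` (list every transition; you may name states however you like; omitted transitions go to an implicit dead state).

Handle the two conditions separately and then intersect. One (6 states) tracks the input length, saturating at 5; the other (4 states) tracks how much of the suffix `pqp` has currently been matched. Each combined state is a pair, one component from each; accept when both components accept. Equivalent product states are then merged.
A 7-state machine:
       p  q 
>  A   B  C 
   B   D  E 
   C   D  F 
   D   F  E 
   E   G  F 
   F   F  F 
 * G   F  F 
(> = start, * = accepting)

start=A accept=G A-p->B A-q->C B-p->D B-q->E C-p->D C-q->F D-p->F D-q->E E-p->G E-q->F F-p->F F-q->F G-p->F G-q->F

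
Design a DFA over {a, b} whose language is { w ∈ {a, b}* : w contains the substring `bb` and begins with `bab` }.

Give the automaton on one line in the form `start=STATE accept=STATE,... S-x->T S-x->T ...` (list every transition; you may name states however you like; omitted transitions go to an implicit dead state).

start=s0 accept=s6 s0-a->s1 s0-b->s2 s1-a->s1 s1-b->s1 s2-a->s3 s2-b->s1 s3-a->s1 s3-b->s4 s4-a->s5 s4-b->s6 s5-a->s5 s5-b->s4 s6-a->s6 s6-b->s6

Run two small machines in parallel and take their product. The first has 3 states tracking whether and how much of `bb` has been seen; the second has 5 states tracking whether the input so far still matches the prefix `bab`. A product state is a pair (one from each), accepting exactly when both do. Equivalent product states are then merged.
A 7-state machine:
        a   b  
>  s0   s1  s2 
   s1   s1  s1 
   s2   s3  s1 
   s3   s1  s4 
   s4   s5  s6 
   s5   s5  s4 
 * s6   s6  s6 
(> = start, * = accepting)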